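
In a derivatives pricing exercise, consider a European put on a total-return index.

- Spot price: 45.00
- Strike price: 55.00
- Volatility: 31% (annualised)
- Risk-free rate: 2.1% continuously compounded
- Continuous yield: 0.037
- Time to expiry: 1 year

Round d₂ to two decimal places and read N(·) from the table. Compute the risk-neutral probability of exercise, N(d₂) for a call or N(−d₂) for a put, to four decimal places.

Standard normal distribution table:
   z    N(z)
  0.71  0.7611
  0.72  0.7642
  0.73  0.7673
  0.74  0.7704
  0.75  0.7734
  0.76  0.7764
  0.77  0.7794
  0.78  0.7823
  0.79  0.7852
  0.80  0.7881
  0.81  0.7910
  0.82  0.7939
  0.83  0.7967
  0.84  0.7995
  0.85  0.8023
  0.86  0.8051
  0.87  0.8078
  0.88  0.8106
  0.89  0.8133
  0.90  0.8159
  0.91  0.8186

T = 1;  σ√T = 0.3100
ln(S/K) + (r − q + σ²/2)T = ln(45/55) + (0.021 − 0.037 + 0.31²/2)·1 = -0.2007 + 0.0321 = -0.1686
d₁ = -0.1686 / 0.3100 = -0.5439 which rounds to -0.54
d₂ = d₁ − σ√T = -0.5439 − 0.3100 = -0.8539 which rounds to -0.85
Risk-neutral Pr[S_T < K] = N(−d₂) = N(0.85) = 0.8023

0.8023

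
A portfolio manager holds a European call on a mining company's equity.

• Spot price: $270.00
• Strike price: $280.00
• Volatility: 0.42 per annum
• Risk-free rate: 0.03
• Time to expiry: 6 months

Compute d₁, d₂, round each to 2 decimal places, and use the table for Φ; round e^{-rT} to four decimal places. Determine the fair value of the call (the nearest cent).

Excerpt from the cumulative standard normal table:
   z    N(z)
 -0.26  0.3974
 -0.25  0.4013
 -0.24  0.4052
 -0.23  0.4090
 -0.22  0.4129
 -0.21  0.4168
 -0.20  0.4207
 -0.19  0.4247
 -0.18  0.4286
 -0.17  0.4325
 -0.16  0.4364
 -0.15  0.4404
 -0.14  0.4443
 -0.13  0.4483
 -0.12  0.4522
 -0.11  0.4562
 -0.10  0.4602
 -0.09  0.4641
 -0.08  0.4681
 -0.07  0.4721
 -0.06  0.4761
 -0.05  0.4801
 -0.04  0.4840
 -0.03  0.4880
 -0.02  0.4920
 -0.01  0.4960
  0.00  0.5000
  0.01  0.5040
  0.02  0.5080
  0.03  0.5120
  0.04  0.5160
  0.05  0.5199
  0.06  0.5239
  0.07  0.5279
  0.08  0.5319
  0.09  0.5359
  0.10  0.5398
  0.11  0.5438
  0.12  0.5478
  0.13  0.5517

$29.72

T = 0.5;  σ√T = 0.2970
d₁ = [ln(270/280) + (0.03 + 0.42²/2)·0.5] / 0.2970 = [-0.0364 + 0.0591] / 0.2970 = 0.0765 → 0.08
d₂ = d₁ − σ√T = 0.0765 − 0.2970 = -0.2204 → -0.22
exp(−rT) = exp(−0.03·0.5) = 0.9851
N(d₁) = N(0.08) = 0.5319;  N(d₂) = N(-0.22) = 0.4129
C = 270·0.5319 − 280·0.9851·0.4129 = 143.6130 − 113.8894 = 29.7236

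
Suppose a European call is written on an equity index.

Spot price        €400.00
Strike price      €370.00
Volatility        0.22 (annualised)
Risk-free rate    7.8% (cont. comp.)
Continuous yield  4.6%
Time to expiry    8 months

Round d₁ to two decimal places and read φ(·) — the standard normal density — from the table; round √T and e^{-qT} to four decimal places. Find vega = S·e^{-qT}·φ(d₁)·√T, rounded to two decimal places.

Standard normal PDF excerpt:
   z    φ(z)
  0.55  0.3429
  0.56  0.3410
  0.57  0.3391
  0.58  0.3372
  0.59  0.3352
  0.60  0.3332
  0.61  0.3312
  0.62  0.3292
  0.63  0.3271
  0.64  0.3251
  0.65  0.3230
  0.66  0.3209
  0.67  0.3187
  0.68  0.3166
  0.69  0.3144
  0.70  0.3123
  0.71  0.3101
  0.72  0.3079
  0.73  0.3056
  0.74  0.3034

102.97

σ√T = 0.22 × 0.8165 = 0.1796
d₁ = [ln(400/370) + (0.078 − 0.046 + 0.22²/2)·0.6667] / 0.1796 = [0.0780 + 0.0375] / 0.1796 = 0.6426 ≈ 0.64
√T = √0.6667 = 0.8165
φ(d₁) = φ(0.64) = 0.3251
e^(−qT) = e^(−0.046·0.6667) = 0.9698
vega = S·e^(−qT)·φ(d₁)·√T = 400·0.9698·0.3251·0.8165 = 102.9711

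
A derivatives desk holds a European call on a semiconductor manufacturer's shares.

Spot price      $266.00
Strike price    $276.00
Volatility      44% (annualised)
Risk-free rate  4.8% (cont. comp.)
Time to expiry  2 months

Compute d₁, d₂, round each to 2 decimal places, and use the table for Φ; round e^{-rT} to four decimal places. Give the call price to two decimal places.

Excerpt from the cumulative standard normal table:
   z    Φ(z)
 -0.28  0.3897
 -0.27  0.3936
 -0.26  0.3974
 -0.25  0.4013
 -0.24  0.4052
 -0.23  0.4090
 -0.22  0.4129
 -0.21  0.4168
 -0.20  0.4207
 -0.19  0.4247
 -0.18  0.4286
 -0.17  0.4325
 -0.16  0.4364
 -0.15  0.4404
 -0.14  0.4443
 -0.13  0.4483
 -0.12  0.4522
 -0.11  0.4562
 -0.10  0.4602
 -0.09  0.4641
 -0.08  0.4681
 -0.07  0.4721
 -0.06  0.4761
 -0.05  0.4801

$15.71

T = 0.1667;  σ√T = 0.1796
d₁ = [ln(266/276) + (0.048 + 0.44²/2)·0.1667] / 0.1796 = [-0.0369 + 0.0241] / 0.1796 = -0.0711 ≈ -0.07
d₂ = d₁ − σ√T = -0.0711 − 0.1796 = -0.2507 ≈ -0.25
exp(−rT) = exp(−0.048·0.1667) = 0.9920
C = 266·N(-0.07) − 276·0.9920·N(-0.25) = 266·0.4721 − 276·0.9920·0.4013 = 125.5786 − 109.8727 = 15.7059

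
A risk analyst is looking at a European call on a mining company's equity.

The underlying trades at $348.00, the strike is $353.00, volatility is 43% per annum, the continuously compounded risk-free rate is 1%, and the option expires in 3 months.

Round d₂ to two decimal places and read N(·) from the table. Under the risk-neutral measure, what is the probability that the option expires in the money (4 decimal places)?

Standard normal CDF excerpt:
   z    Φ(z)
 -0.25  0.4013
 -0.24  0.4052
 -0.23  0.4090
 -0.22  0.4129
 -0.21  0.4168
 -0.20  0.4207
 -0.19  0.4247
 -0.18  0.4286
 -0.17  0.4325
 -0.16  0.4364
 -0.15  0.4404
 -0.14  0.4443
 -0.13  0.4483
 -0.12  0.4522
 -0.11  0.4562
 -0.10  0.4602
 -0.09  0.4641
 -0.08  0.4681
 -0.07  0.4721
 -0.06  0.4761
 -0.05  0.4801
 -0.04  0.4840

σ√T = 0.43·√0.25 = 0.2150
d₁ = [ln(348/353) + (0.01 + 0.43²/2)·0.25] / 0.2150 = [-0.0143 + 0.0256] / 0.2150 = 0.0528 → 0.05
d₂ = d₁ − σ√T = 0.0528 − 0.2150 = -0.1622 → -0.16
Pr(exercise) under Q = N(d₂) = 0.4364

0.4364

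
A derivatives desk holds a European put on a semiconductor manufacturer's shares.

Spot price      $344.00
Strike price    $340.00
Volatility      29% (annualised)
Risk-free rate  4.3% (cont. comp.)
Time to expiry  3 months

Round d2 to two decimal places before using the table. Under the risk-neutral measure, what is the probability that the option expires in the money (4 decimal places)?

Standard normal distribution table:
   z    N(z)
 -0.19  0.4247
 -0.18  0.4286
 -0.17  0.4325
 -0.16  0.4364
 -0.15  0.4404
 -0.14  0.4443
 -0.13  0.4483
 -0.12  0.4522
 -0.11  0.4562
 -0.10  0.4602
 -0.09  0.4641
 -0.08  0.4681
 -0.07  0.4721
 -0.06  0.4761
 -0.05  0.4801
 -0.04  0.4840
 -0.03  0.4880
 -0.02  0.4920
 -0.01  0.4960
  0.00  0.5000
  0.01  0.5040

0.4681

σ√T = 0.29 × 0.5000 = 0.1450
d₁ = [ln(344/340) + (0.043 + ½·0.29²)·0.25] / (σ√T) = (0.0117 + 0.0213) / 0.1450 = 0.2273 which rounds to 0.23
d₂ = 0.2273 − 0.1450 = 0.0823 which rounds to 0.08
Pr(exercise) under Q = N(−d₂) = N(-0.08) = 0.4681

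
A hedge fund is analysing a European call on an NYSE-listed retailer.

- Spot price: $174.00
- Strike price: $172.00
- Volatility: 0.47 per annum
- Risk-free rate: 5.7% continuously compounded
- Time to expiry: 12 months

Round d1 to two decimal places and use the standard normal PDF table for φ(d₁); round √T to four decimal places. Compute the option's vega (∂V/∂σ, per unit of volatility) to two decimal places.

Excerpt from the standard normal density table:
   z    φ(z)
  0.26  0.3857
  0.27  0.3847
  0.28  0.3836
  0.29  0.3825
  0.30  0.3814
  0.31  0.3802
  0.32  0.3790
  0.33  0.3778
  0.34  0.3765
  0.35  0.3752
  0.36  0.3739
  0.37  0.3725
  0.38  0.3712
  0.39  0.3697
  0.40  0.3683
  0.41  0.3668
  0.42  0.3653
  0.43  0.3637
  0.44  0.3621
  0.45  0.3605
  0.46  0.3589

64.59

σ√T = 0.47·√1 = 0.4700
d₁ = [ln(174/172) + (0.057 + ½·0.47²)·1] / (σ√T) = (0.0116 + 0.1674) / 0.4700 = 0.3809 ≈ 0.38
√T = √1 = 1.0000
φ(d₁) = φ(0.38) = 0.3712
vega = S·φ(d₁)·√T = 174·0.3712·1.0000 = 64.5888
(Vega is the same for a European call and put with the same parameters.)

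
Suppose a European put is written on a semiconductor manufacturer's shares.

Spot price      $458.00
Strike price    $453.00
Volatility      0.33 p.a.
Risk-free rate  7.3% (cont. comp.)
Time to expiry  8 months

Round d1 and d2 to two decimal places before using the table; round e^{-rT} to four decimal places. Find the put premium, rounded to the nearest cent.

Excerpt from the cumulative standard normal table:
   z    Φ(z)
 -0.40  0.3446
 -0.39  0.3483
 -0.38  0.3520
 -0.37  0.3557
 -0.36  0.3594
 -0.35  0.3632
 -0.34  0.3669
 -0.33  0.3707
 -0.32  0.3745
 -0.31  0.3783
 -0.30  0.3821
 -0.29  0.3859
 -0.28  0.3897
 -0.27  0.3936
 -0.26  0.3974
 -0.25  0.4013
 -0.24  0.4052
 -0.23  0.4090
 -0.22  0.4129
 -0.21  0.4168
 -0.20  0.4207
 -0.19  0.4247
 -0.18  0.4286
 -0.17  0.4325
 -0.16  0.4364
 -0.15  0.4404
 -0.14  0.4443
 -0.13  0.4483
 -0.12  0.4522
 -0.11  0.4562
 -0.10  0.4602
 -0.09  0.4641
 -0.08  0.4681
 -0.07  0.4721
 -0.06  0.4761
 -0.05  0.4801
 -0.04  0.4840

T = 0.6667;  σ√T = 0.2694
d₁ = [ln(458/453) + (0.073 + ½·0.33²)·0.6667] / (σ√T) = (0.0110 + 0.0850) / 0.2694 = 0.3561 ≈ 0.36
d₂ = 0.3561 − 0.2694 = 0.0866 ≈ 0.09
exp(−rT) = exp(−0.073·0.6667) = 0.9525
N(−d₂) = N(-0.09) = 0.4641;  N(−d₁) = N(-0.36) = 0.3594
P = 453·0.9525·0.4641 − 458·0.3594 = 200.2510 − 164.6052 = 35.6458

$35.65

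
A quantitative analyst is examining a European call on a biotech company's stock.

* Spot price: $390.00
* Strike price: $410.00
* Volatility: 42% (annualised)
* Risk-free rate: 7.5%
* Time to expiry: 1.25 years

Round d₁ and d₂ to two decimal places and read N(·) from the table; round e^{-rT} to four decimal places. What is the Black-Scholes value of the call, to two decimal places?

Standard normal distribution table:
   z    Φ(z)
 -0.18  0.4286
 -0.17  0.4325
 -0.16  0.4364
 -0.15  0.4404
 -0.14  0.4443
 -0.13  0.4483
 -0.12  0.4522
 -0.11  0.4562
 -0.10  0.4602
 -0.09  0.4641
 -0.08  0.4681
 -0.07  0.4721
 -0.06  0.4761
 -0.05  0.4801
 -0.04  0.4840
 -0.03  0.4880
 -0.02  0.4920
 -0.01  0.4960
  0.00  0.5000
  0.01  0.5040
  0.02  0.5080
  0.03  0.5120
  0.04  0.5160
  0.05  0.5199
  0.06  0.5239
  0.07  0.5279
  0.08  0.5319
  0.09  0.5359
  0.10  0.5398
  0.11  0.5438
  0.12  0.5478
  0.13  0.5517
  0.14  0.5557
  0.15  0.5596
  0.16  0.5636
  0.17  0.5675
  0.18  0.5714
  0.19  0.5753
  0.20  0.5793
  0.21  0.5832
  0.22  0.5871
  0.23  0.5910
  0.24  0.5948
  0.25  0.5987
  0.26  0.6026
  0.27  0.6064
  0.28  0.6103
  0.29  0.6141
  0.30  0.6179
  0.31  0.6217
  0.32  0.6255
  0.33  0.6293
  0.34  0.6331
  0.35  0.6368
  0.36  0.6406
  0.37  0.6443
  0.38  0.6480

$79.57

σ√T = 0.42 × 1.1180 = 0.4696
d₁ = [ln(390/410) + (0.075 + ½·0.42²)·1.25] / (σ√T) = (-0.0500 + 0.2040) / 0.4696 = 0.3279 ⇒ 0.33
d₂ = 0.3279 − 0.4696 = -0.1416 ⇒ -0.14
exp(−rT) = exp(−0.075·1.25) = 0.9105
N(d₁) = N(0.33) = 0.6293;  N(d₂) = N(-0.14) = 0.4443
C = 390·0.6293 − 410·0.9105·0.4443 = 245.4270 − 165.8594 = 79.5676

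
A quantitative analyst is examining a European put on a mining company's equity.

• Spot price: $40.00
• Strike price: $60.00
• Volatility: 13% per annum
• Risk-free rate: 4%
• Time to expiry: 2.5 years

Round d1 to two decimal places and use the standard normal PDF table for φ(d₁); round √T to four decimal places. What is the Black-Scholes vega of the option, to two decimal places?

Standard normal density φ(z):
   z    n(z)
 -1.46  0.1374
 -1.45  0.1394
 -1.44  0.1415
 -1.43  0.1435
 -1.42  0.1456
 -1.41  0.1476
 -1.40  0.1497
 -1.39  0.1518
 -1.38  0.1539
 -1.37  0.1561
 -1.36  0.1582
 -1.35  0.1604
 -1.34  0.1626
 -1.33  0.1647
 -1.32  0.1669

9.73

σ√T = 0.13 × 1.5811 = 0.2055
ln(S/K) + (r + σ²/2)T = ln(40/60) + (0.04 + 0.13²/2)·2.5 = -0.4055 + 0.1211 = -0.2843
d₁ = -0.2843 / 0.2055 = -1.3833 ⇒ -1.38
√T = √2.5 = 1.5811
φ(d₁) = φ(-1.38) = 0.1539
vega = S·φ(d₁)·√T = 40·0.1539·1.5811 = 9.7333
(The call has the same vega.)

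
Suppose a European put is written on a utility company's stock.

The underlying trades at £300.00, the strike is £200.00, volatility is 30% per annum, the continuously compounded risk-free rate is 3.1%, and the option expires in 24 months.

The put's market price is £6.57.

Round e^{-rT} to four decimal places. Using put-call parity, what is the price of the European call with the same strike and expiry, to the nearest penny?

exp(−rT) = exp(−0.031·2) = 0.9399
Put-call parity: C − P = S − K·e^(−rT) = 300 − 200·0.9399 = 300 − 187.9800 = 112.0200
C = P + (C − P) = 6.57 + (112.0200) = 118.5900

£118.59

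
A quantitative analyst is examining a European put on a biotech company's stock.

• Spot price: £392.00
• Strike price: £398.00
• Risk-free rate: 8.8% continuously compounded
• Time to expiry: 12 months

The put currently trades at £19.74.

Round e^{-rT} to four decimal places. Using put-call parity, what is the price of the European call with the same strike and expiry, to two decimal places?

£47.25

e^(−rT) = e^(−0.088·1) = 0.9158
Put-call parity: C − P = S − K·e^(−rT) = 392 − 398·0.9158 = 392 − 364.4884 = 27.5116
C = P + (C − P) = 19.74 + (27.5116) = 47.2516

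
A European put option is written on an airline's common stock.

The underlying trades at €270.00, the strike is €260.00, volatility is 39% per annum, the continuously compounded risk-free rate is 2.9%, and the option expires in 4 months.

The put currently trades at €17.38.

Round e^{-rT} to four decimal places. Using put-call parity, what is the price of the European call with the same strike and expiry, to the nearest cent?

exp(−rT) = exp(−0.029·0.3333) = 0.9904
Put-call parity: C − P = S − K·e^(−rT) = 270 − 260·0.9904 = 270 − 257.5040 = 12.4960
C = P + (C − P) = 17.38 + (12.4960) = 29.8760

€29.88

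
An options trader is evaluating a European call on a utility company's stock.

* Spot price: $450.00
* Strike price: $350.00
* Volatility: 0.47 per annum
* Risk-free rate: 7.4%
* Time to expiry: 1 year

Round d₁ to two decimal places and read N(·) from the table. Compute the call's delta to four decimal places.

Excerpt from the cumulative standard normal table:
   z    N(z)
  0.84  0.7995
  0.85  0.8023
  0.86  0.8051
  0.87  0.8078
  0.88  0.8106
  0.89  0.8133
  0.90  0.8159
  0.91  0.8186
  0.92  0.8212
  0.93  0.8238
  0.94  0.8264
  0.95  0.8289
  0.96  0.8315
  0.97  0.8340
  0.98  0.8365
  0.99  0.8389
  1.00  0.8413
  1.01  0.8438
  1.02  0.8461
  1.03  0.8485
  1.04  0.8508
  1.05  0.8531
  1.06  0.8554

σ√T = 0.47·√1 = 0.4700
d₁ = [ln(450/350) + (0.074 + ½·0.47²)·1] / (σ√T) = (0.2513 + 0.1845) / 0.4700 = 0.9272 ⇒ 0.93
N(d₁) = N(0.93) = 0.8238
Δ_call = N(d₁) = 0.8238

0.8238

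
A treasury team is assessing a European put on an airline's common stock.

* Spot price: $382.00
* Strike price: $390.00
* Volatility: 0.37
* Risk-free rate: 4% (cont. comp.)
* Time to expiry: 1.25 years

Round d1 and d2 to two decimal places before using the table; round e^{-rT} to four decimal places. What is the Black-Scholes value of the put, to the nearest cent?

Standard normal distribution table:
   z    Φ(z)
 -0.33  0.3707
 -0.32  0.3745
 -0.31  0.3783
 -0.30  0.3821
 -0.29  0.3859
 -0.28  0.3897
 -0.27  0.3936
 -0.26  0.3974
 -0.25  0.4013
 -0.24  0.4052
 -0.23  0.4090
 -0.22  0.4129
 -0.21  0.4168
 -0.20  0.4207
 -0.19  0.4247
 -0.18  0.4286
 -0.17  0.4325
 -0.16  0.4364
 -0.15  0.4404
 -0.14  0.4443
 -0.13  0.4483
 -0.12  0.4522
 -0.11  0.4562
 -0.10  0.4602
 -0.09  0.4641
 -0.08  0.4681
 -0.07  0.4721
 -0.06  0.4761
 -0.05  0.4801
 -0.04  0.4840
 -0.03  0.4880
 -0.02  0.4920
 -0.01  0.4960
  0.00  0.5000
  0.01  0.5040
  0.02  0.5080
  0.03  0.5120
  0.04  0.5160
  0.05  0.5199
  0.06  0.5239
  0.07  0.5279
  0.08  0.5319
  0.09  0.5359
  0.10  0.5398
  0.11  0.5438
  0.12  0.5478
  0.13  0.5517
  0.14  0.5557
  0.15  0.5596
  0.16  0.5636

$57.28

T = 1.25;  σ√T = 0.4137
ln(S/K) + (r + σ²/2)T = ln(382/390) + (0.04 + 0.37²/2)·1.25 = -0.0207 + 0.1356 = 0.1148
d₁ = 0.1148 / 0.4137 = 0.2776 ≈ 0.28
d₂ = d₁ − σ√T = 0.2776 − 0.4137 = -0.1361 ≈ -0.14
exp(−rT) = exp(−0.04·1.25) = 0.9512
P = 390·0.9512·N(0.14) − 382·N(-0.28) = 390·0.9512·0.5557 − 382·0.3897 = 206.1469 − 148.8654 = 57.2815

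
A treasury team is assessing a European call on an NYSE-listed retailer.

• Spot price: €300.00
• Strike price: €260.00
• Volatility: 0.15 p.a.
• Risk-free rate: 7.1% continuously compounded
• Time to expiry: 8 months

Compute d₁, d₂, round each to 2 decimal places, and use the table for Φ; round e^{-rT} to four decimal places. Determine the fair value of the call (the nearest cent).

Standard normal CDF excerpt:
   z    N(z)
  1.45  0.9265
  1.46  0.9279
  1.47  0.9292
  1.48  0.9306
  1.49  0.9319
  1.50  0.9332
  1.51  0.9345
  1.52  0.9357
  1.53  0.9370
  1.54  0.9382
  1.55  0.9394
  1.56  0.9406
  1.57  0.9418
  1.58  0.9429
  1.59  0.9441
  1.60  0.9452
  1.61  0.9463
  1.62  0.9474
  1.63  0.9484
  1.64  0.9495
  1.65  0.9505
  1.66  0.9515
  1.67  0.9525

€53.12

T = 0.6667;  σ√T = 0.1225
d₁ = [ln(300/260) + (0.071 + 0.15²/2)·0.6667] / 0.1225 = [0.1431 + 0.0548] / 0.1225 = 1.6161 ⇒ 1.62
d₂ = d₁ − σ√T = 1.6161 − 0.1225 = 1.4937 ⇒ 1.49
e^(−rT) = e^(−0.071·0.6667) = 0.9538
N(d₁) = N(1.62) = 0.9474;  N(d₂) = N(1.49) = 0.9319
C = 300·0.9474 − 260·0.9538·0.9319 = 284.2200 − 231.1000 = 53.1200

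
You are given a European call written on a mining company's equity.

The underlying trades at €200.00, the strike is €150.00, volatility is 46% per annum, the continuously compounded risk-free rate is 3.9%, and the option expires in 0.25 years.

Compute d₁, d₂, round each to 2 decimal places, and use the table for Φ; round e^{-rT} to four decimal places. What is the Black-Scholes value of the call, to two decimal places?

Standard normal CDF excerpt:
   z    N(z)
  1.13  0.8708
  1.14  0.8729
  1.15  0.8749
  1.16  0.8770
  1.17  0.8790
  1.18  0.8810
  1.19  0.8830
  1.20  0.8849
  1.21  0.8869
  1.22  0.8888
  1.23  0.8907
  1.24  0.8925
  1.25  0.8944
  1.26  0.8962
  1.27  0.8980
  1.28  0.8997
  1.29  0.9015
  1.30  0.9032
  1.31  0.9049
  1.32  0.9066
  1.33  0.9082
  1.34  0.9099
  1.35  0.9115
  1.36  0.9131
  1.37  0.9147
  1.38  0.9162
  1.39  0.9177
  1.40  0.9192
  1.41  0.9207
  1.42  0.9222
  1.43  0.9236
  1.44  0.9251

σ√T = 0.46·√0.25 = 0.2300
ln(S/K) + (r + σ²/2)T = ln(200/150) + (0.039 + 0.46²/2)·0.25 = 0.2877 + 0.0362 = 0.3239
d₁ = 0.3239 / 0.2300 = 1.4082 which rounds to 1.41
d₂ = d₁ − σ√T = 1.4082 − 0.2300 = 1.1782 which rounds to 1.18
e^(−rT) = e^(−0.039·0.25) = 0.9903
N(d₁) = N(1.41) = 0.9207;  N(d₂) = N(1.18) = 0.8810
C = 200·0.9207 − 150·0.9903·0.8810 = 184.1400 − 130.8681 = 53.2719

€53.27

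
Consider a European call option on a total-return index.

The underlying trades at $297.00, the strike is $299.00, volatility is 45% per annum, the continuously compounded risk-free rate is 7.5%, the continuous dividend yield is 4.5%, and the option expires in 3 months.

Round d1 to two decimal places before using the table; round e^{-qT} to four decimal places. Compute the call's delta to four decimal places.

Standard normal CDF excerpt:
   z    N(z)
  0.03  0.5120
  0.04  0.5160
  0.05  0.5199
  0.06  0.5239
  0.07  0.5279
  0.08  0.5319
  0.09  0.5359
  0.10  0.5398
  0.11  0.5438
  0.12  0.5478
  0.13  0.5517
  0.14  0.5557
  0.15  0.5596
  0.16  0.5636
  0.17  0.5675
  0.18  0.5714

T = 0.25;  σ√T = 0.2250
d₁ = [ln(297/299) + (0.075 − 0.045 + 0.45²/2)·0.25] / 0.2250 = [-0.0067 + 0.0328] / 0.2250 = 0.1160 ≈ 0.12
N(d₁) = N(0.12) = 0.5478
Δ_call = e^(−qT)·N(d₁) = 0.9888·0.5478 = 0.5417

0.5417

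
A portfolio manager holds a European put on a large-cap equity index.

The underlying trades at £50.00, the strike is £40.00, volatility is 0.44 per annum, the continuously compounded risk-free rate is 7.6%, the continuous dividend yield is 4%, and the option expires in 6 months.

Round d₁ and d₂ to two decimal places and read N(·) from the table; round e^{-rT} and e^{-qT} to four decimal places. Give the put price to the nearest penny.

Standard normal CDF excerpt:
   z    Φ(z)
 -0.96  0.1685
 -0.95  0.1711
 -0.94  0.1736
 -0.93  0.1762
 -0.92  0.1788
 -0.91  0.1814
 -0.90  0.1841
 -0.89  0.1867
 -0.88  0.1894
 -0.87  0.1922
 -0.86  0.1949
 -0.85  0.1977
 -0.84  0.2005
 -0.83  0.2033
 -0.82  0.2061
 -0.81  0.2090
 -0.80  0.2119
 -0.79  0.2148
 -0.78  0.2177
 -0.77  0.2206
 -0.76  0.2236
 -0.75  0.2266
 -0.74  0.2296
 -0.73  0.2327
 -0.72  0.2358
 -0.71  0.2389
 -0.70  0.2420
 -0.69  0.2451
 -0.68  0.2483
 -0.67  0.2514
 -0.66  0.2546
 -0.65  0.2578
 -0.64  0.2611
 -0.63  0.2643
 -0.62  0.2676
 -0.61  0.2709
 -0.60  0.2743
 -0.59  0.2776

σ√T = 0.44·√0.5 = 0.3111
d₁ = [ln(50/40) + (0.076 − 0.04 + ½·0.44²)·0.5] / (σ√T) = (0.2231 + 0.0664) / 0.3111 = 0.9306 ≈ 0.93
d₂ = 0.9306 − 0.3111 = 0.6195 ≈ 0.62
exp(−qT) = exp(−0.04·0.5) = 0.9802;  exp(−rT) = exp(−0.076·0.5) = 0.9627
N(−d₂) = N(-0.62) = 0.2676;  N(−d₁) = N(-0.93) = 0.1762
P = 40·0.9627·0.2676 − 50·0.9802·0.1762 = 10.3047 − 8.6356 = 1.6692

£1.67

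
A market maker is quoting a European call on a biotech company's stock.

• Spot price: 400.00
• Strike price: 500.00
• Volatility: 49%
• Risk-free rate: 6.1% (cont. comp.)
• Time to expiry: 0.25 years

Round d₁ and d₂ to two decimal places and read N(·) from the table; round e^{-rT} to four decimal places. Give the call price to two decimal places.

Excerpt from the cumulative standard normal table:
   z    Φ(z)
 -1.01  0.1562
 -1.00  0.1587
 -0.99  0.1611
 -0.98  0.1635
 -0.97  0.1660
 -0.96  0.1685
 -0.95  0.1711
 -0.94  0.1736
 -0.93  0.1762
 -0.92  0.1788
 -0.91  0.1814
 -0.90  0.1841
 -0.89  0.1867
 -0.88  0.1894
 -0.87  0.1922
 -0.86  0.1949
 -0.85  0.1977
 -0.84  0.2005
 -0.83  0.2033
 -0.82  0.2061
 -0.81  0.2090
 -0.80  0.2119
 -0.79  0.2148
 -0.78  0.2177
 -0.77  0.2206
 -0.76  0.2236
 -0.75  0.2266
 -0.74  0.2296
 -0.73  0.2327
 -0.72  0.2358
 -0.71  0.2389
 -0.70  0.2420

σ√T = 0.49 × 0.5000 = 0.2450
ln(S/K) + (r + σ²/2)T = ln(400/500) + (0.061 + 0.49²/2)·0.25 = -0.2231 + 0.0453 = -0.1779
d₁ = -0.1779 / 0.2450 = -0.7260 ⇒ -0.73
d₂ = d₁ − σ√T = -0.7260 − 0.2450 = -0.9710 ⇒ -0.97
exp(−rT) = exp(−0.061·0.25) = 0.9849
N(d₁) = N(-0.73) = 0.2327;  N(d₂) = N(-0.97) = 0.1660
C = 400·0.2327 − 500·0.9849·0.1660 = 93.0800 − 81.7467 = 11.3333

11.33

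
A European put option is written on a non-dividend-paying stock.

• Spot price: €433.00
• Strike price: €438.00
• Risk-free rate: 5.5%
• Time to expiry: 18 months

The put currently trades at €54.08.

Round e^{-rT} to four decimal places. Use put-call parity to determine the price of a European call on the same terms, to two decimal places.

€83.77

exp(−rT) = exp(−0.055·1.5) = 0.9208
Put-call parity: C − P = S − K·e^(−rT) = 433 − 438·0.9208 = 433 − 403.3104 = 29.6896
C = P + (C − P) = 54.08 + (29.6896) = 83.7696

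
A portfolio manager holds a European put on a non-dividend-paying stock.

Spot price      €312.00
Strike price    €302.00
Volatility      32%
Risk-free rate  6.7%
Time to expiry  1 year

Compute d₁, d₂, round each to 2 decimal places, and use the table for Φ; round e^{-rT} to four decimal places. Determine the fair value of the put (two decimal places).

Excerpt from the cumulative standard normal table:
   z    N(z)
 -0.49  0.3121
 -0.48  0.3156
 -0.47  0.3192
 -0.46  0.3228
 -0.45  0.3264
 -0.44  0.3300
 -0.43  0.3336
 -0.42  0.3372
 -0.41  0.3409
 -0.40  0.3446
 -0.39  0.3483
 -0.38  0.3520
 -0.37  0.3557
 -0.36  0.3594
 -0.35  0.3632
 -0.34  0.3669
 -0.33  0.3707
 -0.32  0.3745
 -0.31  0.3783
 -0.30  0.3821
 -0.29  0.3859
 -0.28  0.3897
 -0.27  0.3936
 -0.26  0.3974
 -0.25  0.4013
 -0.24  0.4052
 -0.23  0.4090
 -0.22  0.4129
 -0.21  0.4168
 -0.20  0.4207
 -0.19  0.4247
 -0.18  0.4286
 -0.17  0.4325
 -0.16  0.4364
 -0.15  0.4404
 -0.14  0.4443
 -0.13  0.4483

T = 1;  σ√T = 0.3200
d₁ = [ln(312/302) + (0.067 + 0.32²/2)·1] / 0.3200 = [0.0326 + 0.1182] / 0.3200 = 0.4712 ⇒ 0.47
d₂ = d₁ − σ√T = 0.4712 − 0.3200 = 0.1512 ⇒ 0.15
exp(−rT) = exp(−0.067·1) = 0.9352
N(−d₂) = N(-0.15) = 0.4404;  N(−d₁) = N(-0.47) = 0.3192
P = 302·0.9352·0.4404 − 312·0.3192 = 124.3823 − 99.5904 = 24.7919

€24.79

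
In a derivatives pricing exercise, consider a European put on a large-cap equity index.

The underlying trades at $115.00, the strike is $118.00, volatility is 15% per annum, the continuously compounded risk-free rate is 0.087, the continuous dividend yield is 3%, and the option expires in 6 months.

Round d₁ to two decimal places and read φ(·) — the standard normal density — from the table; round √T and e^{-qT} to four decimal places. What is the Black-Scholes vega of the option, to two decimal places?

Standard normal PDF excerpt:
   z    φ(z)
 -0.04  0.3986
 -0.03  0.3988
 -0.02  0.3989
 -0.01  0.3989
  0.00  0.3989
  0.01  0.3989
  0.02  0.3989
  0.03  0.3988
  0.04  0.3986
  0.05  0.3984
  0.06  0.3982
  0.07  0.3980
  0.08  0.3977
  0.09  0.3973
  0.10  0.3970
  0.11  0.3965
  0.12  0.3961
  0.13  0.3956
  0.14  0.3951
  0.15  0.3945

σ√T = 0.15 × 0.7071 = 0.1061
ln(S/K) + (r − q + σ²/2)T = ln(115/118) + (0.087 − 0.03 + 0.15²/2)·0.5 = -0.0258 + 0.0341 = 0.0084
d₁ = 0.0084 / 0.1061 = 0.0789 → 0.08
√T = √0.5 = 0.7071
φ(d₁) = φ(0.08) = 0.3977
exp(−qT) = exp(−0.03·0.5) = 0.9851
vega = S·exp(−qT)·φ(d₁)·√T = 115·0.9851·0.3977·0.7071 = 31.8577
(Call and put vega coincide under Black-Scholes.)

31.86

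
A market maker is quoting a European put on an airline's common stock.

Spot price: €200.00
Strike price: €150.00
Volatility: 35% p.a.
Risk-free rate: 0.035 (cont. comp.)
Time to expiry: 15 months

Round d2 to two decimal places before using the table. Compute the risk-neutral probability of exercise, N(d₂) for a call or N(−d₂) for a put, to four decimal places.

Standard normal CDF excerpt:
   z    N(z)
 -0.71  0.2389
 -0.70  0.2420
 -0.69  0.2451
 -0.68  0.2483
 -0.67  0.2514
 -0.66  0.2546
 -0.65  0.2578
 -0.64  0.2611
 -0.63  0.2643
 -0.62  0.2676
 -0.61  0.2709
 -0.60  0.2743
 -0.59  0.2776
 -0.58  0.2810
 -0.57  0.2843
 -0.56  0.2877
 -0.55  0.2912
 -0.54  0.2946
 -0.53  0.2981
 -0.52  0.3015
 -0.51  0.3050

T = 1.25;  σ√T = 0.3913
d₁ = [ln(200/150) + (0.035 + 0.35²/2)·1.25] / 0.3913 = [0.2877 + 0.1203] / 0.3913 = 1.0426 ≈ 1.04
d₂ = d₁ − σ√T = 1.0426 − 0.3913 = 0.6513 ≈ 0.65
Risk-neutral Pr[S_T < K] = N(−d₂) = N(-0.65) = 0.2578

0.2578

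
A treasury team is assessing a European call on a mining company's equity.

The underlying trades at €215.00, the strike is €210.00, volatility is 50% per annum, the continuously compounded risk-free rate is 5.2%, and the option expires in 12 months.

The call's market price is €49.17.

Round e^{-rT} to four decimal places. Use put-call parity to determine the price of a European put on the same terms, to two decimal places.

€33.52

e^(−rT) = e^(−0.052·1) = 0.9493
Put-call parity: C − P = S − K·e^(−rT) = 215 − 210·0.9493 = 215 − 199.3530 = 15.6470
P = C − (C − P) = 49.17 − (15.6470) = 33.5230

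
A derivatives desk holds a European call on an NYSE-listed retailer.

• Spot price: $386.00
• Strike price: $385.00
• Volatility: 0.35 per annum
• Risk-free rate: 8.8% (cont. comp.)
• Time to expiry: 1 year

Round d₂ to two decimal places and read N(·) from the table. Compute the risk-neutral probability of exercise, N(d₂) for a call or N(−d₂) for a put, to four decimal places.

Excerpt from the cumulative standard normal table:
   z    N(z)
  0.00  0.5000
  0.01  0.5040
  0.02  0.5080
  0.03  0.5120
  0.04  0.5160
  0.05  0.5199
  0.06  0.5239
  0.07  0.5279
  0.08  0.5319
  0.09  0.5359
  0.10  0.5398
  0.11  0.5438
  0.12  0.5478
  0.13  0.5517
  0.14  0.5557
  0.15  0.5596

σ√T = 0.35·√1 = 0.3500
d₁ = [ln(386/385) + (0.088 + ½·0.35²)·1] / (σ√T) = (0.0026 + 0.1492) / 0.3500 = 0.4338 → 0.43
d₂ = 0.4338 − 0.3500 = 0.0838 → 0.08
Pr(exercise) under Q = N(d₂) = 0.5319

0.5319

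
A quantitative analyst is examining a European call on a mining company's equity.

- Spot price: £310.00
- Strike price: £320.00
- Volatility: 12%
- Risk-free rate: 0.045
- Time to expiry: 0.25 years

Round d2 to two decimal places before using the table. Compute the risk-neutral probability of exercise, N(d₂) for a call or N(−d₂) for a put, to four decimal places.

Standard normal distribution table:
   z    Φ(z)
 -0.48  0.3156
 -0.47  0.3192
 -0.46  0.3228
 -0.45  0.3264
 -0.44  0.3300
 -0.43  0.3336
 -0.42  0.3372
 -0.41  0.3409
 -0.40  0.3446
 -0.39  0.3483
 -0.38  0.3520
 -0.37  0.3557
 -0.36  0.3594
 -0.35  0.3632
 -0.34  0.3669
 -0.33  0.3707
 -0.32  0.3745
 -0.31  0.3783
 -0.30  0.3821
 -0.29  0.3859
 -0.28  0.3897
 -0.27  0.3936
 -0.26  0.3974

σ√T = 0.12·√0.25 = 0.0600
ln(S/K) + (r + σ²/2)T = ln(310/320) + (0.045 + 0.12²/2)·0.25 = -0.0317 + 0.0130 = -0.0187
d₁ = -0.0187 / 0.0600 = -0.3116 → -0.31
d₂ = d₁ − σ√T = -0.3116 − 0.0600 = -0.3716 → -0.37
Risk-neutral Pr[S_T > K] = N(d₂) = N(-0.37) = 0.3557

0.3557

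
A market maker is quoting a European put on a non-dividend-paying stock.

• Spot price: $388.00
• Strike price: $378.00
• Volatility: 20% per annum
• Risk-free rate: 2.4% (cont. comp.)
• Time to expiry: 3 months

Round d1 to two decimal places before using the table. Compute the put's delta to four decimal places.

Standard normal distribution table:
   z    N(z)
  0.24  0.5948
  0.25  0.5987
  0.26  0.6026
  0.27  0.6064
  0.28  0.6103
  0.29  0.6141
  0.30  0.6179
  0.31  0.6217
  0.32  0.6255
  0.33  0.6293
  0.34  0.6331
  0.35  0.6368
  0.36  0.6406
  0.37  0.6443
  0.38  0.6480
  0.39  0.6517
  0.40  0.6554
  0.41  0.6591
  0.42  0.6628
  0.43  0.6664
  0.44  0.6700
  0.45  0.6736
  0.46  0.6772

-0.3557

T = 0.25;  σ√T = 0.1000
d₁ = [ln(388/378) + (0.024 + ½·0.2²)·0.25] / (σ√T) = (0.0261 + 0.0110) / 0.1000 = 0.3711 which rounds to 0.37
N(d₁) = N(0.37) = 0.6443
Δ_put = N(d₁) − 1 = 0.6443 − 1 = -0.3557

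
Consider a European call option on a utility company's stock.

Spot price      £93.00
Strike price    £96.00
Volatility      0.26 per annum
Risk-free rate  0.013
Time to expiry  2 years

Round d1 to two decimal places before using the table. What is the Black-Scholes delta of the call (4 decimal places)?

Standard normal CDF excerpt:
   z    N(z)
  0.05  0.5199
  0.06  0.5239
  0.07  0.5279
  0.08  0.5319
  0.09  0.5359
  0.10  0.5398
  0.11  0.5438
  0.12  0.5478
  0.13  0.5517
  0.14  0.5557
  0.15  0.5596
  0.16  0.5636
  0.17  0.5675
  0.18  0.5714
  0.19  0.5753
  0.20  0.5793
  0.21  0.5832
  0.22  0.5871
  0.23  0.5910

0.5675

σ√T = 0.26·√2 = 0.3677
d₁ = [ln(93/96) + (0.013 + 0.26²/2)·2] / 0.3677 = [-0.0317 + 0.0936] / 0.3677 = 0.1682 ⇒ 0.17
N(d₁) = N(0.17) = 0.5675
Δ_call = N(d₁) = 0.5675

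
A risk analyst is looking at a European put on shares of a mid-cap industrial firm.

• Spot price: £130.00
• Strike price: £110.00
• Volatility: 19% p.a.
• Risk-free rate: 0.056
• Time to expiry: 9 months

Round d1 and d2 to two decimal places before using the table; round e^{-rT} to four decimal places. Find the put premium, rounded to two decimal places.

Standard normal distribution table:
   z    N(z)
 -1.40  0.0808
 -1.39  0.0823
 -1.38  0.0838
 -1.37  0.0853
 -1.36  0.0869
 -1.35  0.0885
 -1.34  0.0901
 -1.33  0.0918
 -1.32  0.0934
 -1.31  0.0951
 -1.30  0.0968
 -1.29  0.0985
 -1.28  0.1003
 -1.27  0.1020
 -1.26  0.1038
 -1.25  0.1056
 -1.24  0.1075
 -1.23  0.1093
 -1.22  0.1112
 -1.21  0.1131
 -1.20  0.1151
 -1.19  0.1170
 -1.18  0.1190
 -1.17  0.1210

σ√T = 0.19·√0.75 = 0.1645
d₁ = [ln(130/110) + (0.056 + 0.19²/2)·0.75] / 0.1645 = [0.1671 + 0.0555] / 0.1645 = 1.3528 which rounds to 1.35
d₂ = d₁ − σ√T = 1.3528 − 0.1645 = 1.1882 which rounds to 1.19
e^(−rT) = e^(−0.056·0.75) = 0.9589
P = 110·0.9589·N(-1.19) − 130·N(-1.35) = 110·0.9589·0.1170 − 130·0.0885 = 12.3410 − 11.5050 = 0.8360

£0.84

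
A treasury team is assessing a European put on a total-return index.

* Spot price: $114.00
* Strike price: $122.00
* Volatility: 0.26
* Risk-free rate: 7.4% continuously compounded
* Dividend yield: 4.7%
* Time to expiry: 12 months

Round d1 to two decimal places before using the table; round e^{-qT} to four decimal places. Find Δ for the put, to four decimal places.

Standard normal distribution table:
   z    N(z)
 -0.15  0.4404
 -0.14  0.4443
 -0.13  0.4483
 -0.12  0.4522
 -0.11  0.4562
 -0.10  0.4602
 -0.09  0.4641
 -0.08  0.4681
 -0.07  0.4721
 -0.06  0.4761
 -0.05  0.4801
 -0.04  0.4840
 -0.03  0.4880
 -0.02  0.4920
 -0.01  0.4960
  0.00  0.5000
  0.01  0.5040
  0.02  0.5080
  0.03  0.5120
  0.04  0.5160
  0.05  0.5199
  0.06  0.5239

σ√T = 0.26·√1 = 0.2600
ln(S/K) + (r − q + σ²/2)T = ln(114/122) + (0.074 − 0.047 + 0.26²/2)·1 = -0.0678 + 0.0608 = -0.0070
d₁ = -0.0070 / 0.2600 = -0.0270 ≈ -0.03
N(d₁) = N(-0.03) = 0.4880
Δ_put = exp(−qT)·(N(d₁) − 1) = 0.9541·(0.4880 − 1) = -0.4885

-0.4885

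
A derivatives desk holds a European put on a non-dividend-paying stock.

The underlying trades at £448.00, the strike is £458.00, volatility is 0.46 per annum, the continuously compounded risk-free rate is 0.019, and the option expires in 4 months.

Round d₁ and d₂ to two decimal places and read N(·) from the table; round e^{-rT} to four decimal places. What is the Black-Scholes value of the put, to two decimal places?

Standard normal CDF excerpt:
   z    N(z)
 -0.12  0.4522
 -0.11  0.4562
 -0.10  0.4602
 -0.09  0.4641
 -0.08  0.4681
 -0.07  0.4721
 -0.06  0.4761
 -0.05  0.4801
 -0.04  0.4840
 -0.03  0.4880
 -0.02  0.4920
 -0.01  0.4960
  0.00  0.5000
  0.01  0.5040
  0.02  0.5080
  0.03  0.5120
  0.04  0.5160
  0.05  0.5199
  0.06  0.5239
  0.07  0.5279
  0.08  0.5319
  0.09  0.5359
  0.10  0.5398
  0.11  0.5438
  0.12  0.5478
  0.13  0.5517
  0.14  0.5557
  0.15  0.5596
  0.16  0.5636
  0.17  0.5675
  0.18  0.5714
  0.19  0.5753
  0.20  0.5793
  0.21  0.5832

£50.33

σ√T = 0.46·√0.3333 = 0.2656
d₁ = [ln(448/458) + (0.019 + 0.46²/2)·0.3333] / 0.2656 = [-0.0221 + 0.0416] / 0.2656 = 0.0735 ≈ 0.07
d₂ = d₁ − σ√T = 0.0735 − 0.2656 = -0.1921 ≈ -0.19
exp(−rT) = exp(−0.019·0.3333) = 0.9937
P = 458·0.9937·N(0.19) − 448·N(-0.07) = 458·0.9937·0.5753 − 448·0.4721 = 261.8274 − 211.5008 = 50.3266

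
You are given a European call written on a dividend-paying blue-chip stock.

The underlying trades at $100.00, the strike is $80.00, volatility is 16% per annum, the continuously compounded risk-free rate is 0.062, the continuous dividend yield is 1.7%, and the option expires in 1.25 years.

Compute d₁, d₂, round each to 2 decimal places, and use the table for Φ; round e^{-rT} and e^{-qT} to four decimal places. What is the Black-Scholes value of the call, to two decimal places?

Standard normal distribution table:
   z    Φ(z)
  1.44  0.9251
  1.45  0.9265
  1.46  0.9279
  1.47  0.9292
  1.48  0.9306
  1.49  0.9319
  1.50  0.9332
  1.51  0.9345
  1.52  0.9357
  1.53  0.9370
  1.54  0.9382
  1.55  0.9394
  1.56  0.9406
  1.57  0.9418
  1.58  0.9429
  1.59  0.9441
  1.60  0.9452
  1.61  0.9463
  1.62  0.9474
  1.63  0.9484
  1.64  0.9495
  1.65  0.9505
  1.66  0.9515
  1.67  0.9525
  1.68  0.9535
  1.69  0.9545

$24.26

σ√T = 0.16 × 1.1180 = 0.1789
ln(S/K) + (r − q + σ²/2)T = ln(100/80) + (0.062 − 0.017 + 0.16²/2)·1.25 = 0.2231 + 0.0722 = 0.2954
d₁ = 0.2954 / 0.1789 = 1.6513 ⇒ 1.65
d₂ = d₁ − σ√T = 1.6513 − 0.1789 = 1.4724 ⇒ 1.47
exp(−qT) = exp(−0.017·1.25) = 0.9790;  exp(−rT) = exp(−0.062·1.25) = 0.9254
C = 100·0.9790·N(1.65) − 80·0.9254·N(1.47) = 100·0.9790·0.9505 − 80·0.9254·0.9292 = 93.0539 − 68.7905 = 24.2634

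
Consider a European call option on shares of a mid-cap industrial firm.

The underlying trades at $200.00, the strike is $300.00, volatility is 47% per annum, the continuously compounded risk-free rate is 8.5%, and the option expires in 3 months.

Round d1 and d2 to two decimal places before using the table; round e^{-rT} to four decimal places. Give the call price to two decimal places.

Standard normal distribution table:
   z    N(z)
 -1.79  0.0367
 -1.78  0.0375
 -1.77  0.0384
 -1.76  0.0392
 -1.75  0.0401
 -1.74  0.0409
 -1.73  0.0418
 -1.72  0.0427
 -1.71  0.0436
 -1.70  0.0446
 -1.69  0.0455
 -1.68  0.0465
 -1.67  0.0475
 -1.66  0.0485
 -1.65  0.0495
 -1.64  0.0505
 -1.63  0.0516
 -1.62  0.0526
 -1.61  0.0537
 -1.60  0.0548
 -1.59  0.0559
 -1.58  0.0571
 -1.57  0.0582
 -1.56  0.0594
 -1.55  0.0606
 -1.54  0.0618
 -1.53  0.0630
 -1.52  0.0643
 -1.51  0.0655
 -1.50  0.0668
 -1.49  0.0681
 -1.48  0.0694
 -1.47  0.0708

σ√T = 0.47·√0.25 = 0.2350
ln(S/K) + (r + σ²/2)T = ln(200/300) + (0.085 + 0.47²/2)·0.25 = -0.4055 + 0.0489 = -0.3566
d₁ = -0.3566 / 0.2350 = -1.5175 → -1.52
d₂ = d₁ − σ√T = -1.5175 − 0.2350 = -1.7525 → -1.75
exp(−rT) = exp(−0.085·0.25) = 0.9790
N(d₁) = N(-1.52) = 0.0643;  N(d₂) = N(-1.75) = 0.0401
C = 200·0.0643 − 300·0.9790·0.0401 = 12.8600 − 11.7774 = 1.0826

$1.08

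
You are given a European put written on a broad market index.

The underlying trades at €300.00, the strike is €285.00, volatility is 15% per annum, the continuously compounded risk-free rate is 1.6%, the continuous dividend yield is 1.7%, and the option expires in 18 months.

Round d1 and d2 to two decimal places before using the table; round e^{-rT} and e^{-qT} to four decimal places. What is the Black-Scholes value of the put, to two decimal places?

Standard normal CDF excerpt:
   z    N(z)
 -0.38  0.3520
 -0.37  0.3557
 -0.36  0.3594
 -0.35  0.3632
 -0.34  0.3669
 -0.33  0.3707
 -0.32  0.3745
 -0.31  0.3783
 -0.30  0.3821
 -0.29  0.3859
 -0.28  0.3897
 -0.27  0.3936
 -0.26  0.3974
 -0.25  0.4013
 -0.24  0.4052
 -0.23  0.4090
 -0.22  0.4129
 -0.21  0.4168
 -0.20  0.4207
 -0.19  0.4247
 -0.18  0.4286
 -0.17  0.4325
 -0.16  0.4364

€14.15

T = 1.5;  σ√T = 0.1837
d₁ = [ln(300/285) + (0.016 − 0.017 + ½·0.15²)·1.5] / (σ√T) = (0.0513 + 0.0154) / 0.1837 = 0.3629 ≈ 0.36
d₂ = 0.3629 − 0.1837 = 0.1792 ≈ 0.18
exp(−qT) = exp(−0.017·1.5) = 0.9748;  exp(−rT) = exp(−0.016·1.5) = 0.9763
N(−d₂) = N(-0.18) = 0.4286;  N(−d₁) = N(-0.36) = 0.3594
P = 285·0.9763·0.4286 − 300·0.9748·0.3594 = 119.2560 − 105.1029 = 14.1531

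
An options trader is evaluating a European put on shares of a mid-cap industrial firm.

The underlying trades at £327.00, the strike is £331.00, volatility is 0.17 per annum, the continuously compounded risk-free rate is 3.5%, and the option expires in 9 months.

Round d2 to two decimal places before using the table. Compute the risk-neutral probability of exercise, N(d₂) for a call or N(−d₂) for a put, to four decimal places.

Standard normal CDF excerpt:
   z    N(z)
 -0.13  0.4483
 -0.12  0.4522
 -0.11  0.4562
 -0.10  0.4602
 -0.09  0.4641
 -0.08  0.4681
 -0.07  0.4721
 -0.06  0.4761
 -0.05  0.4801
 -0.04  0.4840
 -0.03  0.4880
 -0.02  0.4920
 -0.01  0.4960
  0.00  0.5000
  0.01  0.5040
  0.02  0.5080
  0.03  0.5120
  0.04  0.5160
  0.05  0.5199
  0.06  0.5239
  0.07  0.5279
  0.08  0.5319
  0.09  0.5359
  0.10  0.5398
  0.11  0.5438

0.4920

σ√T = 0.17·√0.75 = 0.1472
d₁ = [ln(327/331) + (0.035 + 0.17²/2)·0.75] / 0.1472 = [-0.0122 + 0.0371] / 0.1472 = 0.1693 → 0.17
d₂ = d₁ − σ√T = 0.1693 − 0.1472 = 0.0221 → 0.02
Risk-neutral Pr[S_T < K] = N(−d₂) = N(-0.02) = 0.4920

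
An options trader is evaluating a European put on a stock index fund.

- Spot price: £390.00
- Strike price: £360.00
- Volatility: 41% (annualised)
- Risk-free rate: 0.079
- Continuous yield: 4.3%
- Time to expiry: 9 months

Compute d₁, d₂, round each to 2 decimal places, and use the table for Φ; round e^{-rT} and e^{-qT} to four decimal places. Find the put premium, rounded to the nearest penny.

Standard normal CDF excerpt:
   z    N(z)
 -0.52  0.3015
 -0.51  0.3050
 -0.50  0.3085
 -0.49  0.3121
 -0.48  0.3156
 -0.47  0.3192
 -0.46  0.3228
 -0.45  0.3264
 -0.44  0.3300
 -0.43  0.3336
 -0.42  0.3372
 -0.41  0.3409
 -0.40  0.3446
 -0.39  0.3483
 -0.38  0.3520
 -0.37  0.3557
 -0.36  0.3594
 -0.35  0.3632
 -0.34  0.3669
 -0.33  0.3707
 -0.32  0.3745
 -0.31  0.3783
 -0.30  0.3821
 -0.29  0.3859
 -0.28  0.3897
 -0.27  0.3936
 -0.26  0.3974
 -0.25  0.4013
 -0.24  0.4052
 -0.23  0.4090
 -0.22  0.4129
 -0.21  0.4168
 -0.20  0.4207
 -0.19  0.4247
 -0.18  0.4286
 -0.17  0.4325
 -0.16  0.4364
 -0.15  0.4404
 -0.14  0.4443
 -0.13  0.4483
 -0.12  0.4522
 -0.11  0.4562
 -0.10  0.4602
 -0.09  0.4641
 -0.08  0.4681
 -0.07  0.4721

T = 0.75;  σ√T = 0.3551
d₁ = [ln(390/360) + (0.079 − 0.043 + 0.41²/2)·0.75] / 0.3551 = [0.0800 + 0.0900] / 0.3551 = 0.4790 which rounds to 0.48
d₂ = d₁ − σ√T = 0.4790 − 0.3551 = 0.1239 which rounds to 0.12
e^(−qT) = e^(−0.043·0.75) = 0.9683;  e^(−rT) = e^(−0.079·0.75) = 0.9425
N(−d₂) = N(-0.12) = 0.4522;  N(−d₁) = N(-0.48) = 0.3156
P = 360·0.9425·0.4522 − 390·0.9683·0.3156 = 153.4315 − 119.1822 = 34.2492

£34.25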